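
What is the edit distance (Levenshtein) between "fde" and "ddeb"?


Computing edit distance: "fde" -> "ddeb"
DP table:
           d    d    e    b
      0    1    2    3    4
  f   1    1    2    3    4
  d   2    1    1    2    3
  e   3    2    2    1    2
Edit distance = dp[3][4] = 2

2


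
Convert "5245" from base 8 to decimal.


Input: "5245" in base 8
Positional expansion:
  Digit '5' (value 5) x 8^3 = 2560
  Digit '2' (value 2) x 8^2 = 128
  Digit '4' (value 4) x 8^1 = 32
  Digit '5' (value 5) x 8^0 = 5
Sum = 2725

2725


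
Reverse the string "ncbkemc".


Input: ncbkemc
Reading characters right to left:
  Position 6: 'c'
  Position 5: 'm'
  Position 4: 'e'
  Position 3: 'k'
  Position 2: 'b'
  Position 1: 'c'
  Position 0: 'n'
Reversed: cmekbcn

cmekbcn


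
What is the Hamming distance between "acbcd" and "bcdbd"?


Comparing "acbcd" and "bcdbd" position by position:
  Position 0: 'a' vs 'b' => differ
  Position 1: 'c' vs 'c' => same
  Position 2: 'b' vs 'd' => differ
  Position 3: 'c' vs 'b' => differ
  Position 4: 'd' vs 'd' => same
Total differences (Hamming distance): 3

3


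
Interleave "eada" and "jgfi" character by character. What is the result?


Interleaving "eada" and "jgfi":
  Position 0: 'e' from first, 'j' from second => "ej"
  Position 1: 'a' from first, 'g' from second => "ag"
  Position 2: 'd' from first, 'f' from second => "df"
  Position 3: 'a' from first, 'i' from second => "ai"
Result: ejagdfai

ejagdfai


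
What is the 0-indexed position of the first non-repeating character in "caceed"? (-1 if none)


Input: caceed
Character frequencies:
  'a': 1
  'c': 2
  'd': 1
  'e': 2
Scanning left to right for freq == 1:
  Position 0 ('c'): freq=2, skip
  Position 1 ('a'): unique! => answer = 1

1


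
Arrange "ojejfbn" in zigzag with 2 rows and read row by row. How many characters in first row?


Zigzag "ojejfbn" into 2 rows:
Placing characters:
  'o' => row 0
  'j' => row 1
  'e' => row 0
  'j' => row 1
  'f' => row 0
  'b' => row 1
  'n' => row 0
Rows:
  Row 0: "oefn"
  Row 1: "jjb"
First row length: 4

4


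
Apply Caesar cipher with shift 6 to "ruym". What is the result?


Caesar cipher: shift "ruym" by 6
  'r' (pos 17) + 6 = pos 23 = 'x'
  'u' (pos 20) + 6 = pos 0 = 'a'
  'y' (pos 24) + 6 = pos 4 = 'e'
  'm' (pos 12) + 6 = pos 18 = 's'
Result: xaes

xaes


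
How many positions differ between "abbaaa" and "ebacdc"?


Comparing "abbaaa" and "ebacdc" position by position:
  Position 0: 'a' vs 'e' => DIFFER
  Position 1: 'b' vs 'b' => same
  Position 2: 'b' vs 'a' => DIFFER
  Position 3: 'a' vs 'c' => DIFFER
  Position 4: 'a' vs 'd' => DIFFER
  Position 5: 'a' vs 'c' => DIFFER
Positions that differ: 5

5


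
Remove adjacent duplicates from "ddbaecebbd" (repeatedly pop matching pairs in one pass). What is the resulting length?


Input: ddbaecebbd
Stack-based adjacent duplicate removal:
  Read 'd': push. Stack: d
  Read 'd': matches stack top 'd' => pop. Stack: (empty)
  Read 'b': push. Stack: b
  Read 'a': push. Stack: ba
  Read 'e': push. Stack: bae
  Read 'c': push. Stack: baec
  Read 'e': push. Stack: baece
  Read 'b': push. Stack: baeceb
  Read 'b': matches stack top 'b' => pop. Stack: baece
  Read 'd': push. Stack: baeced
Final stack: "baeced" (length 6)

6


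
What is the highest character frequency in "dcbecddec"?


Input: dcbecddec
Character counts:
  'b': 1
  'c': 3
  'd': 3
  'e': 2
Maximum frequency: 3

3


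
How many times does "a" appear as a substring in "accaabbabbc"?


Searching for "a" in "accaabbabbc"
Scanning each position:
  Position 0: "a" => MATCH
  Position 1: "c" => no
  Position 2: "c" => no
  Position 3: "a" => MATCH
  Position 4: "a" => MATCH
  Position 5: "b" => no
  Position 6: "b" => no
  Position 7: "a" => MATCH
  Position 8: "b" => no
  Position 9: "b" => no
  Position 10: "c" => no
Total occurrences: 4

4


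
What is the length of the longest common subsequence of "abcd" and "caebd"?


LCS of "abcd" and "caebd"
DP table:
           c    a    e    b    d
      0    0    0    0    0    0
  a   0    0    1    1    1    1
  b   0    0    1    1    2    2
  c   0    1    1    1    2    2
  d   0    1    1    1    2    3
LCS length = dp[4][5] = 3

3


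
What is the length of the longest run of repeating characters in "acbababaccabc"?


Input: "acbababaccabc"
Scanning for longest run:
  Position 1 ('c'): new char, reset run to 1
  Position 2 ('b'): new char, reset run to 1
  Position 3 ('a'): new char, reset run to 1
  Position 4 ('b'): new char, reset run to 1
  Position 5 ('a'): new char, reset run to 1
  Position 6 ('b'): new char, reset run to 1
  Position 7 ('a'): new char, reset run to 1
  Position 8 ('c'): new char, reset run to 1
  Position 9 ('c'): continues run of 'c', length=2
  Position 10 ('a'): new char, reset run to 1
  Position 11 ('b'): new char, reset run to 1
  Position 12 ('c'): new char, reset run to 1
Longest run: 'c' with length 2

2


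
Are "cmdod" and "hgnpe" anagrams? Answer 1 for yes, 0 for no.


Strings: "cmdod", "hgnpe"
Sorted first:  cddmo
Sorted second: eghnp
Differ at position 0: 'c' vs 'e' => not anagrams

0


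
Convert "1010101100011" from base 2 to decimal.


Input: "1010101100011" in base 2
Positional expansion:
  Digit '1' (value 1) x 2^12 = 4096
  Digit '0' (value 0) x 2^11 = 0
  Digit '1' (value 1) x 2^10 = 1024
  Digit '0' (value 0) x 2^9 = 0
  Digit '1' (value 1) x 2^8 = 256
  Digit '0' (value 0) x 2^7 = 0
  Digit '1' (value 1) x 2^6 = 64
  Digit '1' (value 1) x 2^5 = 32
  Digit '0' (value 0) x 2^4 = 0
  Digit '0' (value 0) x 2^3 = 0
  Digit '0' (value 0) x 2^2 = 0
  Digit '1' (value 1) x 2^1 = 2
  Digit '1' (value 1) x 2^0 = 1
Sum = 5475

5475


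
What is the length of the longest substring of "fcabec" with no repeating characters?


Input: "fcabec"
Sliding window (track last position of each char):
  Position 0 ('f'): window [0,0] length 1 -- new best
  Position 1 ('c'): window [0,1] length 2 -- new best
  Position 2 ('a'): window [0,2] length 3 -- new best
  Position 3 ('b'): window [0,3] length 4 -- new best
  Position 4 ('e'): window [0,4] length 5 -- new best
  Position 5 ('c'): repeat (last at 1), move window start to 2
  Position 5 ('c'): window [2,5] length 4
Longest substring with no repeats: "fcabe" with length 5

5


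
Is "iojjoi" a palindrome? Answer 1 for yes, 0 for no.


Input: iojjoi
Reversed: iojjoi
  Compare pos 0 ('i') with pos 5 ('i'): match
  Compare pos 1 ('o') with pos 4 ('o'): match
  Compare pos 2 ('j') with pos 3 ('j'): match
Result: palindrome

1


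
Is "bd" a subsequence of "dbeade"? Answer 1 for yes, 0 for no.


Check if "bd" is a subsequence of "dbeade"
Greedy scan:
  Position 0 ('d'): no match needed
  Position 1 ('b'): matches sub[0] = 'b'
  Position 2 ('e'): no match needed
  Position 3 ('a'): no match needed
  Position 4 ('d'): matches sub[1] = 'd'
  Position 5 ('e'): no match needed
All 2 characters matched => is a subsequence

1


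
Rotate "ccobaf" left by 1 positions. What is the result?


Input: "ccobaf", rotate left by 1
First 1 characters: "c"
Remaining characters: "cobaf"
Concatenate remaining + first: "cobaf" + "c" = "cobafc"

cobafc


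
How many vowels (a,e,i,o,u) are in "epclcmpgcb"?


Input: epclcmpgcb
Checking each character:
  'e' at position 0: vowel (running total: 1)
  'p' at position 1: consonant
  'c' at position 2: consonant
  'l' at position 3: consonant
  'c' at position 4: consonant
  'm' at position 5: consonant
  'p' at position 6: consonant
  'g' at position 7: consonant
  'c' at position 8: consonant
  'b' at position 9: consonant
Total vowels: 1

1


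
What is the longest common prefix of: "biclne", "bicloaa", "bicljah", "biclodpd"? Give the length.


Words: biclne, bicloaa, bicljah, biclodpd
  Position 0: all 'b' => match
  Position 1: all 'i' => match
  Position 2: all 'c' => match
  Position 3: all 'l' => match
  Position 4: ('n', 'o', 'j', 'o') => mismatch, stop
LCP = "bicl" (length 4)

4


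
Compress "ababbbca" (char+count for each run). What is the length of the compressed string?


Input: ababbbca
Runs:
  'a' x 1 => "a1"
  'b' x 1 => "b1"
  'a' x 1 => "a1"
  'b' x 3 => "b3"
  'c' x 1 => "c1"
  'a' x 1 => "a1"
Compressed: "a1b1a1b3c1a1"
Compressed length: 12

12


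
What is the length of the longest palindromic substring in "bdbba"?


Input: "bdbba"
Checking substrings for palindromes:
  [0:3] "bdb" (len 3) => palindrome
  [2:4] "bb" (len 2) => palindrome
Longest palindromic substring: "bdb" with length 3

3


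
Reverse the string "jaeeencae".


Input: jaeeencae
Reading characters right to left:
  Position 8: 'e'
  Position 7: 'a'
  Position 6: 'c'
  Position 5: 'n'
  Position 4: 'e'
  Position 3: 'e'
  Position 2: 'e'
  Position 1: 'a'
  Position 0: 'j'
Reversed: eacneeeaj

eacneeeaj


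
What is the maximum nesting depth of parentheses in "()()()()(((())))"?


Input: "()()()()(((())))"
Tracking depth:
  Position 0 '(': depth becomes 1
  Position 1 ')': depth becomes 0
  Position 2 '(': depth becomes 1
  Position 3 ')': depth becomes 0
  Position 4 '(': depth becomes 1
  Position 5 ')': depth becomes 0
  Position 6 '(': depth becomes 1
  Position 7 ')': depth becomes 0
  Position 8 '(': depth becomes 1
  Position 9 '(': depth becomes 2
  Position 10 '(': depth becomes 3
  Position 11 '(': depth becomes 4
  Position 12 ')': depth becomes 3
  Position 13 ')': depth becomes 2
  Position 14 ')': depth becomes 1
  Position 15 ')': depth becomes 0
Maximum depth reached: 4

4


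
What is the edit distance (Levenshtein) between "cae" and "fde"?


Computing edit distance: "cae" -> "fde"
DP table:
           f    d    e
      0    1    2    3
  c   1    1    2    3
  a   2    2    2    3
  e   3    3    3    2
Edit distance = dp[3][3] = 2

2


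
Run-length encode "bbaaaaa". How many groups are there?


Input: bbaaaaa
Scanning for consecutive runs:
  Group 1: 'b' x 2 (positions 0-1)
  Group 2: 'a' x 5 (positions 2-6)
Total groups: 2

2


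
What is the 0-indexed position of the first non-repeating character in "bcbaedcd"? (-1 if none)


Input: bcbaedcd
Character frequencies:
  'a': 1
  'b': 2
  'c': 2
  'd': 2
  'e': 1
Scanning left to right for freq == 1:
  Position 0 ('b'): freq=2, skip
  Position 1 ('c'): freq=2, skip
  Position 2 ('b'): freq=2, skip
  Position 3 ('a'): unique! => answer = 3

3


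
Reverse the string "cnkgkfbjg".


Input: cnkgkfbjg
Reading characters right to left:
  Position 8: 'g'
  Position 7: 'j'
  Position 6: 'b'
  Position 5: 'f'
  Position 4: 'k'
  Position 3: 'g'
  Position 2: 'k'
  Position 1: 'n'
  Position 0: 'c'
Reversed: gjbfkgknc

gjbfkgknc


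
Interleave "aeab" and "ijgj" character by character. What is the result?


Interleaving "aeab" and "ijgj":
  Position 0: 'a' from first, 'i' from second => "ai"
  Position 1: 'e' from first, 'j' from second => "ej"
  Position 2: 'a' from first, 'g' from second => "ag"
  Position 3: 'b' from first, 'j' from second => "bj"
Result: aiejagbj

aiejagbj


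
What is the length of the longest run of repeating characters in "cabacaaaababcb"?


Input: "cabacaaaababcb"
Scanning for longest run:
  Position 1 ('a'): new char, reset run to 1
  Position 2 ('b'): new char, reset run to 1
  Position 3 ('a'): new char, reset run to 1
  Position 4 ('c'): new char, reset run to 1
  Position 5 ('a'): new char, reset run to 1
  Position 6 ('a'): continues run of 'a', length=2
  Position 7 ('a'): continues run of 'a', length=3
  Position 8 ('a'): continues run of 'a', length=4
  Position 9 ('b'): new char, reset run to 1
  Position 10 ('a'): new char, reset run to 1
  Position 11 ('b'): new char, reset run to 1
  Position 12 ('c'): new char, reset run to 1
  Position 13 ('b'): new char, reset run to 1
Longest run: 'a' with length 4

4


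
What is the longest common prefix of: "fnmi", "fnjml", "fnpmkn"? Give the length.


Words: fnmi, fnjml, fnpmkn
  Position 0: all 'f' => match
  Position 1: all 'n' => match
  Position 2: ('m', 'j', 'p') => mismatch, stop
LCP = "fn" (length 2)

2


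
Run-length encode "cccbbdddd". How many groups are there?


Input: cccbbdddd
Scanning for consecutive runs:
  Group 1: 'c' x 3 (positions 0-2)
  Group 2: 'b' x 2 (positions 3-4)
  Group 3: 'd' x 4 (positions 5-8)
Total groups: 3

3


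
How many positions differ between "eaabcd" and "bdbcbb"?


Comparing "eaabcd" and "bdbcbb" position by position:
  Position 0: 'e' vs 'b' => DIFFER
  Position 1: 'a' vs 'd' => DIFFER
  Position 2: 'a' vs 'b' => DIFFER
  Position 3: 'b' vs 'c' => DIFFER
  Position 4: 'c' vs 'b' => DIFFER
  Position 5: 'd' vs 'b' => DIFFER
Positions that differ: 6

6


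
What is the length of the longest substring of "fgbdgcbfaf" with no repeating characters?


Input: "fgbdgcbfaf"
Sliding window (track last position of each char):
  Position 0 ('f'): window [0,0] length 1 -- new best
  Position 1 ('g'): window [0,1] length 2 -- new best
  Position 2 ('b'): window [0,2] length 3 -- new best
  Position 3 ('d'): window [0,3] length 4 -- new best
  Position 4 ('g'): repeat (last at 1), move window start to 2
  Position 4 ('g'): window [2,4] length 3
  Position 5 ('c'): window [2,5] length 4
  Position 6 ('b'): repeat (last at 2), move window start to 3
  Position 6 ('b'): window [3,6] length 4
  Position 7 ('f'): window [3,7] length 5 -- new best
  Position 8 ('a'): window [3,8] length 6 -- new best
  Position 9 ('f'): repeat (last at 7), move window start to 8
  Position 9 ('f'): window [8,9] length 2
Longest substring with no repeats: "dgcbfa" with length 6

6


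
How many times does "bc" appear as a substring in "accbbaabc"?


Searching for "bc" in "accbbaabc"
Scanning each position:
  Position 0: "ac" => no
  Position 1: "cc" => no
  Position 2: "cb" => no
  Position 3: "bb" => no
  Position 4: "ba" => no
  Position 5: "aa" => no
  Position 6: "ab" => no
  Position 7: "bc" => MATCH
Total occurrences: 1

1


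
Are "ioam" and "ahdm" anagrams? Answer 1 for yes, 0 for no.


Strings: "ioam", "ahdm"
Sorted first:  aimo
Sorted second: adhm
Differ at position 1: 'i' vs 'd' => not anagrams

0


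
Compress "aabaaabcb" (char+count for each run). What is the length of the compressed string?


Input: aabaaabcb
Runs:
  'a' x 2 => "a2"
  'b' x 1 => "b1"
  'a' x 3 => "a3"
  'b' x 1 => "b1"
  'c' x 1 => "c1"
  'b' x 1 => "b1"
Compressed: "a2b1a3b1c1b1"
Compressed length: 12

12


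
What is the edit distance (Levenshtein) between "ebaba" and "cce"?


Computing edit distance: "ebaba" -> "cce"
DP table:
           c    c    e
      0    1    2    3
  e   1    1    2    2
  b   2    2    2    3
  a   3    3    3    3
  b   4    4    4    4
  a   5    5    5    5
Edit distance = dp[5][3] = 5

5


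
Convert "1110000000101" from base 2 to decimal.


Input: "1110000000101" in base 2
Positional expansion:
  Digit '1' (value 1) x 2^12 = 4096
  Digit '1' (value 1) x 2^11 = 2048
  Digit '1' (value 1) x 2^10 = 1024
  Digit '0' (value 0) x 2^9 = 0
  Digit '0' (value 0) x 2^8 = 0
  Digit '0' (value 0) x 2^7 = 0
  Digit '0' (value 0) x 2^6 = 0
  Digit '0' (value 0) x 2^5 = 0
  Digit '0' (value 0) x 2^4 = 0
  Digit '0' (value 0) x 2^3 = 0
  Digit '1' (value 1) x 2^2 = 4
  Digit '0' (value 0) x 2^1 = 0
  Digit '1' (value 1) x 2^0 = 1
Sum = 7173

7173


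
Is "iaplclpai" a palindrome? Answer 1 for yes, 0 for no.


Input: iaplclpai
Reversed: iaplclpai
  Compare pos 0 ('i') with pos 8 ('i'): match
  Compare pos 1 ('a') with pos 7 ('a'): match
  Compare pos 2 ('p') with pos 6 ('p'): match
  Compare pos 3 ('l') with pos 5 ('l'): match
Result: palindrome

1


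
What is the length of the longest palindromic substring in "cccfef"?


Input: "cccfef"
Checking substrings for palindromes:
  [0:3] "ccc" (len 3) => palindrome
  [3:6] "fef" (len 3) => palindrome
  [0:2] "cc" (len 2) => palindrome
  [1:3] "cc" (len 2) => palindrome
Longest palindromic substring: "ccc" with length 3

3


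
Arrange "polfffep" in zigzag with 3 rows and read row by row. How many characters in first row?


Zigzag "polfffep" into 3 rows:
Placing characters:
  'p' => row 0
  'o' => row 1
  'l' => row 2
  'f' => row 1
  'f' => row 0
  'f' => row 1
  'e' => row 2
  'p' => row 1
Rows:
  Row 0: "pf"
  Row 1: "offp"
  Row 2: "le"
First row length: 2

2


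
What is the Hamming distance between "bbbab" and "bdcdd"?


Comparing "bbbab" and "bdcdd" position by position:
  Position 0: 'b' vs 'b' => same
  Position 1: 'b' vs 'd' => differ
  Position 2: 'b' vs 'c' => differ
  Position 3: 'a' vs 'd' => differ
  Position 4: 'b' vs 'd' => differ
Total differences (Hamming distance): 4

4


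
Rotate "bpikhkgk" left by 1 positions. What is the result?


Input: "bpikhkgk", rotate left by 1
First 1 characters: "b"
Remaining characters: "pikhkgk"
Concatenate remaining + first: "pikhkgk" + "b" = "pikhkgkb"

pikhkgkb


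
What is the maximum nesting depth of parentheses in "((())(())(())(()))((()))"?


Input: "((())(())(())(()))((()))"
Tracking depth:
  Position 0 '(': depth becomes 1
  Position 1 '(': depth becomes 2
  Position 2 '(': depth becomes 3
  Position 3 ')': depth becomes 2
  Position 4 ')': depth becomes 1
  Position 5 '(': depth becomes 2
  Position 6 '(': depth becomes 3
  Position 7 ')': depth becomes 2
  Position 8 ')': depth becomes 1
  Position 9 '(': depth becomes 2
  Position 10 '(': depth becomes 3
  Position 11 ')': depth becomes 2
  Position 12 ')': depth becomes 1
  Position 13 '(': depth becomes 2
  Position 14 '(': depth becomes 3
  Position 15 ')': depth becomes 2
  Position 16 ')': depth becomes 1
  Position 17 ')': depth becomes 0
  Position 18 '(': depth becomes 1
  Position 19 '(': depth becomes 2
  Position 20 '(': depth becomes 3
  Position 21 ')': depth becomes 2
  Position 22 ')': depth becomes 1
  Position 23 ')': depth becomes 0
Maximum depth reached: 3

3


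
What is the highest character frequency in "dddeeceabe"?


Input: dddeeceabe
Character counts:
  'a': 1
  'b': 1
  'c': 1
  'd': 3
  'e': 4
Maximum frequency: 4

4


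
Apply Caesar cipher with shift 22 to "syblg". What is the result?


Caesar cipher: shift "syblg" by 22
  's' (pos 18) + 22 = pos 14 = 'o'
  'y' (pos 24) + 22 = pos 20 = 'u'
  'b' (pos 1) + 22 = pos 23 = 'x'
  'l' (pos 11) + 22 = pos 7 = 'h'
  'g' (pos 6) + 22 = pos 2 = 'c'
Result: ouxhc

ouxhc


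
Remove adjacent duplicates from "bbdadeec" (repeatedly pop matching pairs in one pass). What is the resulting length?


Input: bbdadeec
Stack-based adjacent duplicate removal:
  Read 'b': push. Stack: b
  Read 'b': matches stack top 'b' => pop. Stack: (empty)
  Read 'd': push. Stack: d
  Read 'a': push. Stack: da
  Read 'd': push. Stack: dad
  Read 'e': push. Stack: dade
  Read 'e': matches stack top 'e' => pop. Stack: dad
  Read 'c': push. Stack: dadc
Final stack: "dadc" (length 4)

4


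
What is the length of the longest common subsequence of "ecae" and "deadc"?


LCS of "ecae" and "deadc"
DP table:
           d    e    a    d    c
      0    0    0    0    0    0
  e   0    0    1    1    1    1
  c   0    0    1    1    1    2
  a   0    0    1    2    2    2
  e   0    0    1    2    2    2
LCS length = dp[4][5] = 2

2


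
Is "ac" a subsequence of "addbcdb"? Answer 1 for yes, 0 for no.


Check if "ac" is a subsequence of "addbcdb"
Greedy scan:
  Position 0 ('a'): matches sub[0] = 'a'
  Position 1 ('d'): no match needed
  Position 2 ('d'): no match needed
  Position 3 ('b'): no match needed
  Position 4 ('c'): matches sub[1] = 'c'
  Position 5 ('d'): no match needed
  Position 6 ('b'): no match needed
All 2 characters matched => is a subsequence

1


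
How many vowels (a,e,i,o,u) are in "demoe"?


Input: demoe
Checking each character:
  'd' at position 0: consonant
  'e' at position 1: vowel (running total: 1)
  'm' at position 2: consonant
  'o' at position 3: vowel (running total: 2)
  'e' at position 4: vowel (running total: 3)
Total vowels: 3

3


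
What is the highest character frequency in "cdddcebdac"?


Input: cdddcebdac
Character counts:
  'a': 1
  'b': 1
  'c': 3
  'd': 4
  'e': 1
Maximum frequency: 4

4


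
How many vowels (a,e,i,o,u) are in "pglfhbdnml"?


Input: pglfhbdnml
Checking each character:
  'p' at position 0: consonant
  'g' at position 1: consonant
  'l' at position 2: consonant
  'f' at position 3: consonant
  'h' at position 4: consonant
  'b' at position 5: consonant
  'd' at position 6: consonant
  'n' at position 7: consonant
  'm' at position 8: consonant
  'l' at position 9: consonant
Total vowels: 0

0


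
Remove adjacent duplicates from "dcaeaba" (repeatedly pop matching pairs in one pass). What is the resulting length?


Input: dcaeaba
Stack-based adjacent duplicate removal:
  Read 'd': push. Stack: d
  Read 'c': push. Stack: dc
  Read 'a': push. Stack: dca
  Read 'e': push. Stack: dcae
  Read 'a': push. Stack: dcaea
  Read 'b': push. Stack: dcaeab
  Read 'a': push. Stack: dcaeaba
Final stack: "dcaeaba" (length 7)

7


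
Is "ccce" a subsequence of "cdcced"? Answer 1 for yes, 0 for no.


Check if "ccce" is a subsequence of "cdcced"
Greedy scan:
  Position 0 ('c'): matches sub[0] = 'c'
  Position 1 ('d'): no match needed
  Position 2 ('c'): matches sub[1] = 'c'
  Position 3 ('c'): matches sub[2] = 'c'
  Position 4 ('e'): matches sub[3] = 'e'
  Position 5 ('d'): no match needed
All 4 characters matched => is a subsequence

1


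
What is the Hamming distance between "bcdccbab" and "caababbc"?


Comparing "bcdccbab" and "caababbc" position by position:
  Position 0: 'b' vs 'c' => differ
  Position 1: 'c' vs 'a' => differ
  Position 2: 'd' vs 'a' => differ
  Position 3: 'c' vs 'b' => differ
  Position 4: 'c' vs 'a' => differ
  Position 5: 'b' vs 'b' => same
  Position 6: 'a' vs 'b' => differ
  Position 7: 'b' vs 'c' => differ
Total differences (Hamming distance): 7

7


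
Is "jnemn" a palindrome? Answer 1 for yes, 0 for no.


Input: jnemn
Reversed: nmenj
  Compare pos 0 ('j') with pos 4 ('n'): MISMATCH
  Compare pos 1 ('n') with pos 3 ('m'): MISMATCH
Result: not a palindrome

0


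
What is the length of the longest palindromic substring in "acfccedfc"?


Input: "acfccedfc"
Checking substrings for palindromes:
  [1:4] "cfc" (len 3) => palindrome
  [3:5] "cc" (len 2) => palindrome
Longest palindromic substring: "cfc" with length 3

3


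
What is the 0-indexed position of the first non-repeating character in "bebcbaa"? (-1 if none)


Input: bebcbaa
Character frequencies:
  'a': 2
  'b': 3
  'c': 1
  'e': 1
Scanning left to right for freq == 1:
  Position 0 ('b'): freq=3, skip
  Position 1 ('e'): unique! => answer = 1

1


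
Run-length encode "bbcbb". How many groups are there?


Input: bbcbb
Scanning for consecutive runs:
  Group 1: 'b' x 2 (positions 0-1)
  Group 2: 'c' x 1 (positions 2-2)
  Group 3: 'b' x 2 (positions 3-4)
Total groups: 3

3


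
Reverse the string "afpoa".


Input: afpoa
Reading characters right to left:
  Position 4: 'a'
  Position 3: 'o'
  Position 2: 'p'
  Position 1: 'f'
  Position 0: 'a'
Reversed: aopfa

aopfa


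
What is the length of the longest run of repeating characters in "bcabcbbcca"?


Input: "bcabcbbcca"
Scanning for longest run:
  Position 1 ('c'): new char, reset run to 1
  Position 2 ('a'): new char, reset run to 1
  Position 3 ('b'): new char, reset run to 1
  Position 4 ('c'): new char, reset run to 1
  Position 5 ('b'): new char, reset run to 1
  Position 6 ('b'): continues run of 'b', length=2
  Position 7 ('c'): new char, reset run to 1
  Position 8 ('c'): continues run of 'c', length=2
  Position 9 ('a'): new char, reset run to 1
Longest run: 'b' with length 2

2


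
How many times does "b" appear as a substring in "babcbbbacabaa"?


Searching for "b" in "babcbbbacabaa"
Scanning each position:
  Position 0: "b" => MATCH
  Position 1: "a" => no
  Position 2: "b" => MATCH
  Position 3: "c" => no
  Position 4: "b" => MATCH
  Position 5: "b" => MATCH
  Position 6: "b" => MATCH
  Position 7: "a" => no
  Position 8: "c" => no
  Position 9: "a" => no
  Position 10: "b" => MATCH
  Position 11: "a" => no
  Position 12: "a" => no
Total occurrences: 6

6


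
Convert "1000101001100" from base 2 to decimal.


Input: "1000101001100" in base 2
Positional expansion:
  Digit '1' (value 1) x 2^12 = 4096
  Digit '0' (value 0) x 2^11 = 0
  Digit '0' (value 0) x 2^10 = 0
  Digit '0' (value 0) x 2^9 = 0
  Digit '1' (value 1) x 2^8 = 256
  Digit '0' (value 0) x 2^7 = 0
  Digit '1' (value 1) x 2^6 = 64
  Digit '0' (value 0) x 2^5 = 0
  Digit '0' (value 0) x 2^4 = 0
  Digit '1' (value 1) x 2^3 = 8
  Digit '1' (value 1) x 2^2 = 4
  Digit '0' (value 0) x 2^1 = 0
  Digit '0' (value 0) x 2^0 = 0
Sum = 4428

4428


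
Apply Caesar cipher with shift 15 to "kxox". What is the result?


Caesar cipher: shift "kxox" by 15
  'k' (pos 10) + 15 = pos 25 = 'z'
  'x' (pos 23) + 15 = pos 12 = 'm'
  'o' (pos 14) + 15 = pos 3 = 'd'
  'x' (pos 23) + 15 = pos 12 = 'm'
Result: zmdm

zmdm


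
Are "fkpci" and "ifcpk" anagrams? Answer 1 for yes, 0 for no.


Strings: "fkpci", "ifcpk"
Sorted first:  cfikp
Sorted second: cfikp
Sorted forms match => anagrams

1


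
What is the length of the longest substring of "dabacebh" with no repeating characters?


Input: "dabacebh"
Sliding window (track last position of each char):
  Position 0 ('d'): window [0,0] length 1 -- new best
  Position 1 ('a'): window [0,1] length 2 -- new best
  Position 2 ('b'): window [0,2] length 3 -- new best
  Position 3 ('a'): repeat (last at 1), move window start to 2
  Position 3 ('a'): window [2,3] length 2
  Position 4 ('c'): window [2,4] length 3
  Position 5 ('e'): window [2,5] length 4 -- new best
  Position 6 ('b'): repeat (last at 2), move window start to 3
  Position 6 ('b'): window [3,6] length 4
  Position 7 ('h'): window [3,7] length 5 -- new best
Longest substring with no repeats: "acebh" with length 5

5


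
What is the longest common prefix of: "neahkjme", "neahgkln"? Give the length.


Words: neahkjme, neahgkln
  Position 0: all 'n' => match
  Position 1: all 'e' => match
  Position 2: all 'a' => match
  Position 3: all 'h' => match
  Position 4: ('k', 'g') => mismatch, stop
LCP = "neah" (length 4)

4


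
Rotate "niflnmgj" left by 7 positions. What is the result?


Input: "niflnmgj", rotate left by 7
First 7 characters: "niflnmg"
Remaining characters: "j"
Concatenate remaining + first: "j" + "niflnmg" = "jniflnmg"

jniflnmg


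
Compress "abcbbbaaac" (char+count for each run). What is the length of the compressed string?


Input: abcbbbaaac
Runs:
  'a' x 1 => "a1"
  'b' x 1 => "b1"
  'c' x 1 => "c1"
  'b' x 3 => "b3"
  'a' x 3 => "a3"
  'c' x 1 => "c1"
Compressed: "a1b1c1b3a3c1"
Compressed length: 12

12


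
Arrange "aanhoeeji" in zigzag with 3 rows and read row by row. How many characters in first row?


Zigzag "aanhoeeji" into 3 rows:
Placing characters:
  'a' => row 0
  'a' => row 1
  'n' => row 2
  'h' => row 1
  'o' => row 0
  'e' => row 1
  'e' => row 2
  'j' => row 1
  'i' => row 0
Rows:
  Row 0: "aoi"
  Row 1: "ahej"
  Row 2: "ne"
First row length: 3

3


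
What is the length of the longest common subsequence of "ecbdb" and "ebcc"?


LCS of "ecbdb" and "ebcc"
DP table:
           e    b    c    c
      0    0    0    0    0
  e   0    1    1    1    1
  c   0    1    1    2    2
  b   0    1    2    2    2
  d   0    1    2    2    2
  b   0    1    2    2    2
LCS length = dp[5][4] = 2

2


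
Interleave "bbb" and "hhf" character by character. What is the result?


Interleaving "bbb" and "hhf":
  Position 0: 'b' from first, 'h' from second => "bh"
  Position 1: 'b' from first, 'h' from second => "bh"
  Position 2: 'b' from first, 'f' from second => "bf"
Result: bhbhbf

bhbhbf


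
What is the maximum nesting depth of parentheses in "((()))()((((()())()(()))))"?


Input: "((()))()((((()())()(()))))"
Tracking depth:
  Position 0 '(': depth becomes 1
  Position 1 '(': depth becomes 2
  Position 2 '(': depth becomes 3
  Position 3 ')': depth becomes 2
  Position 4 ')': depth becomes 1
  Position 5 ')': depth becomes 0
  Position 6 '(': depth becomes 1
  Position 7 ')': depth becomes 0
  Position 8 '(': depth becomes 1
  Position 9 '(': depth becomes 2
  Position 10 '(': depth becomes 3
  Position 11 '(': depth becomes 4
  Position 12 '(': depth becomes 5
  Position 13 ')': depth becomes 4
  Position 14 '(': depth becomes 5
  Position 15 ')': depth becomes 4
  Position 16 ')': depth becomes 3
  Position 17 '(': depth becomes 4
  Position 18 ')': depth becomes 3
  Position 19 '(': depth becomes 4
  Position 20 '(': depth becomes 5
  Position 21 ')': depth becomes 4
  Position 22 ')': depth becomes 3
  Position 23 ')': depth becomes 2
  Position 24 ')': depth becomes 1
  Position 25 ')': depth becomes 0
Maximum depth reached: 5

5


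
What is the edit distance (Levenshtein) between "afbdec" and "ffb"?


Computing edit distance: "afbdec" -> "ffb"
DP table:
           f    f    b
      0    1    2    3
  a   1    1    2    3
  f   2    1    1    2
  b   3    2    2    1
  d   4    3    3    2
  e   5    4    4    3
  c   6    5    5    4
Edit distance = dp[6][3] = 4

4


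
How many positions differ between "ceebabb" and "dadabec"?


Comparing "ceebabb" and "dadabec" position by position:
  Position 0: 'c' vs 'd' => DIFFER
  Position 1: 'e' vs 'a' => DIFFER
  Position 2: 'e' vs 'd' => DIFFER
  Position 3: 'b' vs 'a' => DIFFER
  Position 4: 'a' vs 'b' => DIFFER
  Position 5: 'b' vs 'e' => DIFFER
  Position 6: 'b' vs 'c' => DIFFER
Positions that differ: 7

7


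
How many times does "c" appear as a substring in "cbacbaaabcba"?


Searching for "c" in "cbacbaaabcba"
Scanning each position:
  Position 0: "c" => MATCH
  Position 1: "b" => no
  Position 2: "a" => no
  Position 3: "c" => MATCH
  Position 4: "b" => no
  Position 5: "a" => no
  Position 6: "a" => no
  Position 7: "a" => no
  Position 8: "b" => no
  Position 9: "c" => MATCH
  Position 10: "b" => no
  Position 11: "a" => no
Total occurrences: 3

3


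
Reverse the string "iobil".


Input: iobil
Reading characters right to left:
  Position 4: 'l'
  Position 3: 'i'
  Position 2: 'b'
  Position 1: 'o'
  Position 0: 'i'
Reversed: liboi

liboi


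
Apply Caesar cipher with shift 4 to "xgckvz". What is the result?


Caesar cipher: shift "xgckvz" by 4
  'x' (pos 23) + 4 = pos 1 = 'b'
  'g' (pos 6) + 4 = pos 10 = 'k'
  'c' (pos 2) + 4 = pos 6 = 'g'
  'k' (pos 10) + 4 = pos 14 = 'o'
  'v' (pos 21) + 4 = pos 25 = 'z'
  'z' (pos 25) + 4 = pos 3 = 'd'
Result: bkgozd

bkgozd


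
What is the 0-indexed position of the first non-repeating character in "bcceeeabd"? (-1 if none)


Input: bcceeeabd
Character frequencies:
  'a': 1
  'b': 2
  'c': 2
  'd': 1
  'e': 3
Scanning left to right for freq == 1:
  Position 0 ('b'): freq=2, skip
  Position 1 ('c'): freq=2, skip
  Position 2 ('c'): freq=2, skip
  Position 3 ('e'): freq=3, skip
  Position 4 ('e'): freq=3, skip
  Position 5 ('e'): freq=3, skip
  Position 6 ('a'): unique! => answer = 6

6


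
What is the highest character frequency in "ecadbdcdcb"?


Input: ecadbdcdcb
Character counts:
  'a': 1
  'b': 2
  'c': 3
  'd': 3
  'e': 1
Maximum frequency: 3

3


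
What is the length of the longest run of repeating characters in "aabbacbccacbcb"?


Input: "aabbacbccacbcb"
Scanning for longest run:
  Position 1 ('a'): continues run of 'a', length=2
  Position 2 ('b'): new char, reset run to 1
  Position 3 ('b'): continues run of 'b', length=2
  Position 4 ('a'): new char, reset run to 1
  Position 5 ('c'): new char, reset run to 1
  Position 6 ('b'): new char, reset run to 1
  Position 7 ('c'): new char, reset run to 1
  Position 8 ('c'): continues run of 'c', length=2
  Position 9 ('a'): new char, reset run to 1
  Position 10 ('c'): new char, reset run to 1
  Position 11 ('b'): new char, reset run to 1
  Position 12 ('c'): new char, reset run to 1
  Position 13 ('b'): new char, reset run to 1
Longest run: 'a' with length 2

2


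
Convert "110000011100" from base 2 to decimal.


Input: "110000011100" in base 2
Positional expansion:
  Digit '1' (value 1) x 2^11 = 2048
  Digit '1' (value 1) x 2^10 = 1024
  Digit '0' (value 0) x 2^9 = 0
  Digit '0' (value 0) x 2^8 = 0
  Digit '0' (value 0) x 2^7 = 0
  Digit '0' (value 0) x 2^6 = 0
  Digit '0' (value 0) x 2^5 = 0
  Digit '1' (value 1) x 2^4 = 16
  Digit '1' (value 1) x 2^3 = 8
  Digit '1' (value 1) x 2^2 = 4
  Digit '0' (value 0) x 2^1 = 0
  Digit '0' (value 0) x 2^0 = 0
Sum = 3100

3100


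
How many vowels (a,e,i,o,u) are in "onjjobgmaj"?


Input: onjjobgmaj
Checking each character:
  'o' at position 0: vowel (running total: 1)
  'n' at position 1: consonant
  'j' at position 2: consonant
  'j' at position 3: consonant
  'o' at position 4: vowel (running total: 2)
  'b' at position 5: consonant
  'g' at position 6: consonant
  'm' at position 7: consonant
  'a' at position 8: vowel (running total: 3)
  'j' at position 9: consonant
Total vowels: 3

3


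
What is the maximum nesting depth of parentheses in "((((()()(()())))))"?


Input: "((((()()(()())))))"
Tracking depth:
  Position 0 '(': depth becomes 1
  Position 1 '(': depth becomes 2
  Position 2 '(': depth becomes 3
  Position 3 '(': depth becomes 4
  Position 4 '(': depth becomes 5
  Position 5 ')': depth becomes 4
  Position 6 '(': depth becomes 5
  Position 7 ')': depth becomes 4
  Position 8 '(': depth becomes 5
  Position 9 '(': depth becomes 6
  Position 10 ')': depth becomes 5
  Position 11 '(': depth becomes 6
  Position 12 ')': depth becomes 5
  Position 13 ')': depth becomes 4
  Position 14 ')': depth becomes 3
  Position 15 ')': depth becomes 2
  Position 16 ')': depth becomes 1
  Position 17 ')': depth becomes 0
Maximum depth reached: 6

6


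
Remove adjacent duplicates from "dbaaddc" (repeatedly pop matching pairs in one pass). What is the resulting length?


Input: dbaaddc
Stack-based adjacent duplicate removal:
  Read 'd': push. Stack: d
  Read 'b': push. Stack: db
  Read 'a': push. Stack: dba
  Read 'a': matches stack top 'a' => pop. Stack: db
  Read 'd': push. Stack: dbd
  Read 'd': matches stack top 'd' => pop. Stack: db
  Read 'c': push. Stack: dbc
Final stack: "dbc" (length 3)

3


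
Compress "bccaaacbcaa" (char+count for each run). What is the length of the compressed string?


Input: bccaaacbcaa
Runs:
  'b' x 1 => "b1"
  'c' x 2 => "c2"
  'a' x 3 => "a3"
  'c' x 1 => "c1"
  'b' x 1 => "b1"
  'c' x 1 => "c1"
  'a' x 2 => "a2"
Compressed: "b1c2a3c1b1c1a2"
Compressed length: 14

14


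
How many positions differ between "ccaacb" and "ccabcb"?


Comparing "ccaacb" and "ccabcb" position by position:
  Position 0: 'c' vs 'c' => same
  Position 1: 'c' vs 'c' => same
  Position 2: 'a' vs 'a' => same
  Position 3: 'a' vs 'b' => DIFFER
  Position 4: 'c' vs 'c' => same
  Position 5: 'b' vs 'b' => same
Positions that differ: 1

1


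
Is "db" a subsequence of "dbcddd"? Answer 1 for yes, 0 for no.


Check if "db" is a subsequence of "dbcddd"
Greedy scan:
  Position 0 ('d'): matches sub[0] = 'd'
  Position 1 ('b'): matches sub[1] = 'b'
  Position 2 ('c'): no match needed
  Position 3 ('d'): no match needed
  Position 4 ('d'): no match needed
  Position 5 ('d'): no match needed
All 2 characters matched => is a subsequence

1


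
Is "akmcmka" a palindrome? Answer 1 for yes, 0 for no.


Input: akmcmka
Reversed: akmcmka
  Compare pos 0 ('a') with pos 6 ('a'): match
  Compare pos 1 ('k') with pos 5 ('k'): match
  Compare pos 2 ('m') with pos 4 ('m'): match
Result: palindrome

1


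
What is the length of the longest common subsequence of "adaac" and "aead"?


LCS of "adaac" and "aead"
DP table:
           a    e    a    d
      0    0    0    0    0
  a   0    1    1    1    1
  d   0    1    1    1    2
  a   0    1    1    2    2
  a   0    1    1    2    2
  c   0    1    1    2    2
LCS length = dp[5][4] = 2

2


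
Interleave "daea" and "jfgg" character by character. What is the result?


Interleaving "daea" and "jfgg":
  Position 0: 'd' from first, 'j' from second => "dj"
  Position 1: 'a' from first, 'f' from second => "af"
  Position 2: 'e' from first, 'g' from second => "eg"
  Position 3: 'a' from first, 'g' from second => "ag"
Result: djafegag

djafegag


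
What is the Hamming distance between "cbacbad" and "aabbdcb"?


Comparing "cbacbad" and "aabbdcb" position by position:
  Position 0: 'c' vs 'a' => differ
  Position 1: 'b' vs 'a' => differ
  Position 2: 'a' vs 'b' => differ
  Position 3: 'c' vs 'b' => differ
  Position 4: 'b' vs 'd' => differ
  Position 5: 'a' vs 'c' => differ
  Position 6: 'd' vs 'b' => differ
Total differences (Hamming distance): 7

7


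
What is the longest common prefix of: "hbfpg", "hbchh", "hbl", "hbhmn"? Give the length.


Words: hbfpg, hbchh, hbl, hbhmn
  Position 0: all 'h' => match
  Position 1: all 'b' => match
  Position 2: ('f', 'c', 'l', 'h') => mismatch, stop
LCP = "hb" (length 2)

2


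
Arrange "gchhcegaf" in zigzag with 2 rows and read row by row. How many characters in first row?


Zigzag "gchhcegaf" into 2 rows:
Placing characters:
  'g' => row 0
  'c' => row 1
  'h' => row 0
  'h' => row 1
  'c' => row 0
  'e' => row 1
  'g' => row 0
  'a' => row 1
  'f' => row 0
Rows:
  Row 0: "ghcgf"
  Row 1: "chea"
First row length: 5

5


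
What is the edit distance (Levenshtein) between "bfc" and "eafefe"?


Computing edit distance: "bfc" -> "eafefe"
DP table:
           e    a    f    e    f    e
      0    1    2    3    4    5    6
  b   1    1    2    3    4    5    6
  f   2    2    2    2    3    4    5
  c   3    3    3    3    3    4    5
Edit distance = dp[3][6] = 5

5


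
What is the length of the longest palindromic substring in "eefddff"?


Input: "eefddff"
Checking substrings for palindromes:
  [2:6] "fddf" (len 4) => palindrome
  [0:2] "ee" (len 2) => palindrome
  [3:5] "dd" (len 2) => palindrome
  [5:7] "ff" (len 2) => palindrome
Longest palindromic substring: "fddf" with length 4

4


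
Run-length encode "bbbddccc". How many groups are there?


Input: bbbddccc
Scanning for consecutive runs:
  Group 1: 'b' x 3 (positions 0-2)
  Group 2: 'd' x 2 (positions 3-4)
  Group 3: 'c' x 3 (positions 5-7)
Total groups: 3

3


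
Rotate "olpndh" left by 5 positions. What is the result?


Input: "olpndh", rotate left by 5
First 5 characters: "olpnd"
Remaining characters: "h"
Concatenate remaining + first: "h" + "olpnd" = "holpnd"

holpnd


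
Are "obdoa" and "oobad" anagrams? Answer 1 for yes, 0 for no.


Strings: "obdoa", "oobad"
Sorted first:  abdoo
Sorted second: abdoo
Sorted forms match => anagrams

1


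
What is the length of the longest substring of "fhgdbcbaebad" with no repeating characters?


Input: "fhgdbcbaebad"
Sliding window (track last position of each char):
  Position 0 ('f'): window [0,0] length 1 -- new best
  Position 1 ('h'): window [0,1] length 2 -- new best
  Position 2 ('g'): window [0,2] length 3 -- new best
  Position 3 ('d'): window [0,3] length 4 -- new best
  Position 4 ('b'): window [0,4] length 5 -- new best
  Position 5 ('c'): window [0,5] length 6 -- new best
  Position 6 ('b'): repeat (last at 4), move window start to 5
  Position 6 ('b'): window [5,6] length 2
  Position 7 ('a'): window [5,7] length 3
  Position 8 ('e'): window [5,8] length 4
  Position 9 ('b'): repeat (last at 6), move window start to 7
  Position 9 ('b'): window [7,9] length 3
  Position 10 ('a'): repeat (last at 7), move window start to 8
  Position 10 ('a'): window [8,10] length 3
  Position 11 ('d'): window [8,11] length 4
Longest substring with no repeats: "fhgdbc" with length 6

6


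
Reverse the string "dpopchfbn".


Input: dpopchfbn
Reading characters right to left:
  Position 8: 'n'
  Position 7: 'b'
  Position 6: 'f'
  Position 5: 'h'
  Position 4: 'c'
  Position 3: 'p'
  Position 2: 'o'
  Position 1: 'p'
  Position 0: 'd'
Reversed: nbfhcpopd

nbfhcpopd


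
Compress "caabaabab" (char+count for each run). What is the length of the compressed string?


Input: caabaabab
Runs:
  'c' x 1 => "c1"
  'a' x 2 => "a2"
  'b' x 1 => "b1"
  'a' x 2 => "a2"
  'b' x 1 => "b1"
  'a' x 1 => "a1"
  'b' x 1 => "b1"
Compressed: "c1a2b1a2b1a1b1"
Compressed length: 14

14
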